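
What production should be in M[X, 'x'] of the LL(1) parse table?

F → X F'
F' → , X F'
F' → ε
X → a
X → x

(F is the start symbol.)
To find M[X, 'x'], we find productions for X where 'x' is in the predict set (PREDICT(N → α) = (FIRST(α) \ {ε}) ∪ (FOLLOW(N) if α ⇒* ε)).

X → a: PREDICT = { 'a' }
X → x: PREDICT = { 'x' }
  'x' is in predict set, so this production goes in M[X, 'x']

M[X, 'x'] = X → x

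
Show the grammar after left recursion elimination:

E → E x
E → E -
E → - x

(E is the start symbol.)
E → - x E'
E' → x E'
E' → - E'
E' → ε

E is directly left-recursive. The standard transformation for
  A → A α₁ | ... | A α_m | β₁ | ... | β_n
is
  A  → β₁ A' | ... | β_n A'
  A' → α₁ A' | ... | α_m A' | ε

E → - x becomes E → - x E'
E → E x becomes E' → x E'
E → E - becomes E' → - E'
Add E' → ε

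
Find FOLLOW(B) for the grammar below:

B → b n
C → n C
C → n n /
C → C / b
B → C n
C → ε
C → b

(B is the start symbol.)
{ $ }

To compute FOLLOW(B), find every occurrence of B on a right-hand side N → α B β: add FIRST(β) \ {ε}, and if β is empty or nullable also add FOLLOW(N). Iterate to a fixed point.

B is the start symbol, so $ ∈ FOLLOW(B).
B does not occur on any right-hand side.

Taking the union: FOLLOW(B) = { $ }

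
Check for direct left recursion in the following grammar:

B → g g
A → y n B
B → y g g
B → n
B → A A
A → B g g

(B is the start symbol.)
No direct left recursion

Direct left recursion occurs when N → N α for some non-terminal N (the right-hand side begins with the left-hand side itself).

B → g g: starts with g
A → y n B: starts with y
B → y g g: starts with y
B → n: starts with n
B → A A: starts with A
A → B g g: starts with B

No direct left recursion found.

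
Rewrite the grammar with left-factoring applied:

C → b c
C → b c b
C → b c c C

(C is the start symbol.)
C → b c C'
C' → ε
C' → b
C' → c C

Left-factoring transforms A → αβ₁ | αβ₂ into A → αA' and A' → β₁ | β₂
(α is the longest common prefix among the alternatives). Repeat until
no nonterminal has two alternatives with a common prefix.

Round 1: C has alternatives sharing prefix 'b c'. Introduce C': C → b c C'
  Add: C' → ε
  Add: C' → b
  Add: C' → c C

No remaining common prefixes — done.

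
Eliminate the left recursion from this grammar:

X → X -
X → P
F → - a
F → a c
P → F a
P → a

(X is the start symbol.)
X → P X'
X' → - X'
X' → ε
F → - a
F → a c
P → F a
P → a

X is directly left-recursive. The standard transformation for
  A → A α₁ | ... | A α_m | β₁ | ... | β_n
is
  A  → β₁ A' | ... | β_n A'
  A' → α₁ A' | ... | α_m A' | ε

X → P becomes X → P X'
X → X - becomes X' → - X'
Add X' → ε

Productions for other non-terminals are unchanged:
  F → - a
  F → a c
  P → F a
  P → a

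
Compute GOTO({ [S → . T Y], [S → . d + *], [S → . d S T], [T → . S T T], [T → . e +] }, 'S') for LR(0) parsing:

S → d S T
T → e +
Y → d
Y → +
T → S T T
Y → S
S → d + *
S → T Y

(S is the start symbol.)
{ [S → . T Y], [S → . d + *], [S → . d S T], [T → . S T T], [T → . e +], [T → S . T T] }

GOTO(I, 'S') = CLOSURE({ [A → αX.β] : [A → α.Xβ] ∈ I, X = 'S' })

Items with dot before 'S', with the dot advanced:
  [T → . S T T] → [T → S . T T]
Closure of the advanced items:
  [T → S . T T] has the dot before T: add [T → . e +], [T → . S T T]
  [T → . S T T] has the dot before S: add [S → . d S T], [S → . d + *], [S → . T Y]

GOTO = { [S → . T Y], [S → . d + *], [S → . d S T], [T → . S T T], [T → . e +], [T → S . T T] }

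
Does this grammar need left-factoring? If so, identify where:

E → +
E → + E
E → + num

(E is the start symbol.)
Left-factoring is needed when two productions for the same non-terminal
share a common prefix on the right-hand side.

Productions for E:
  E → +
  E → + E
  E → + num

Found common prefix '+' in productions for E

Answer: Yes, E has productions with common prefix '+'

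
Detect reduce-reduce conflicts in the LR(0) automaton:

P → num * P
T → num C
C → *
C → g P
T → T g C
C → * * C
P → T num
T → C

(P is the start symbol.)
No reduce-reduce conflicts

A reduce-reduce conflict occurs when an LR(0) state has two complete items [A → α .] and [B → β .] — both call for a reduction, and with no lookahead the parser cannot choose between them.

Augment with P' → P and build the canonical LR(0) collection (I0 = CLOSURE({[P' → . P]}), then GOTO on every symbol after a dot until no new states appear). It has 17 states:
  I0: { [C → . * * C], [C → . *], [C → . g P], [P → . T num], [P → . num * P], [P' → . P], [T → . C], [T → . T g C], [T → . num C] }  — shift
  I1: { [C → * . * C], [C → * .] }  — shift, reduce
  I2: { [T → C .] }  — reduce
  I3: { [P' → P .] }  — accept
  I4: { [P → T . num], [T → T . g C] }  — shift
  I5: { [C → . * * C], [C → . *], [C → . g P], [C → g . P], [P → . T num], [P → . num * P], [T → . C], [T → . T g C], [T → . num C] }  — shift
  I6: { [C → . * * C], [C → . *], [C → . g P], [P → num . * P], [T → num . C] }  — shift
  I7: { [C → * . * C], [C → * .], [C → . * * C], [C → . *], [C → . g P], [P → . T num], [P → . num * P], [P → num * . P], [T → . C], [T → . T g C], [T → . num C] }  — shift, reduce
  I8: { [T → num C .] }  — reduce
  I9: { [C → * * . C], [C → * . * C], [C → * .], [C → . * * C], [C → . *], [C → . g P] }  — shift, reduce
  I10: { [P → num * P .] }  — reduce
  I11: { [C → * * C .] }  — reduce
  I12: { [C → g P .] }  — reduce
  I13: { [C → . * * C], [C → . *], [C → . g P], [T → T g . C] }  — shift
  I14: { [P → T num .] }  — reduce
  I15: { [T → T g C .] }  — reduce
  I16: { [C → * * . C], [C → . * * C], [C → . *], [C → . g P] }  — shift

No state contains more than one complete item.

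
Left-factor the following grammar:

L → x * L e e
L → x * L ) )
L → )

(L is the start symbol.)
L → x * L L'
L' → e e
L' → ) )
L → )

Left-factoring transforms A → αβ₁ | αβ₂ into A → αA' and A' → β₁ | β₂
(α is the longest common prefix among the alternatives). Repeat until
no nonterminal has two alternatives with a common prefix.

Round 1: L has alternatives sharing prefix 'x * L'. Introduce L': L → x * L L'
  Add: L' → e e
  Add: L' → ) )

No remaining common prefixes — done.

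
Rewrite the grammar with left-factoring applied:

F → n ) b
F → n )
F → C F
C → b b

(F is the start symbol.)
Left-factoring transforms A → αβ₁ | αβ₂ into A → αA' and A' → β₁ | β₂
(α is the longest common prefix among the alternatives). Repeat until
no nonterminal has two alternatives with a common prefix.

Round 1: F has alternatives sharing prefix 'n )'. Introduce F': F → n ) F'
  Add: F' → b
  Add: F' → ε

No remaining common prefixes — done.

Resulting grammar:
F → n ) F'
F' → b
F' → ε
F → C F
C → b b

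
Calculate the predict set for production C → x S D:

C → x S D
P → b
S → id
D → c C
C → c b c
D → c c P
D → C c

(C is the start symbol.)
{ 'x' }

PREDICT(C → x S D) = (FIRST(RHS) \ {ε}) ∪ (FOLLOW(C) if ε ∈ FIRST(RHS), i.e. RHS ⇒* ε)
FIRST(x S D) = { 'x' }
ε ∉ FIRST(x S D), so FOLLOW(C) is not added.
PREDICT(C → x S D) = { 'x' }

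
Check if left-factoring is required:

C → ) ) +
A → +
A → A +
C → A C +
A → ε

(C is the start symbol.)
Left-factoring is needed when two productions for the same non-terminal
share a common prefix on the right-hand side.

Productions for C:
  C → ) ) +
  C → A C +
Productions for A:
  A → +
  A → A +
  A → ε

No common prefixes found.

Answer: No, left-factoring is not needed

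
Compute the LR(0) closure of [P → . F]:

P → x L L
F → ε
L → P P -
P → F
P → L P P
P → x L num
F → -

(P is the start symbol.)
{ [F → . -], [F → .], [P → . F] }

To compute CLOSURE, for each item [A → α.Bβ] where B is a non-terminal, add [B → .γ] for all productions B → γ; repeat for the newly added items until nothing changes.

Start with: [P → . F]
  [P → . F] has the dot before F: add [F → .], [F → . -]
No further items can be added.

CLOSURE = { [F → . -], [F → .], [P → . F] }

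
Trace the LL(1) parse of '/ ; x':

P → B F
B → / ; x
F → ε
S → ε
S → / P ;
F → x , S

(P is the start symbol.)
LL(1) parsing maintains a stack (initially the start symbol over $) and the input. At each step: if the stack top is a terminal, match it against the current input token; if it is a non-terminal N, replace it with the RHS of M[N, lookahead] (the unique production whose predict set contains the lookahead).

Stack is shown with the top on the left.

Stack      Input    Action
--------------------------
P $        / ; x $  output P → B F
B F $      / ; x $  output B → / ; x
/ ; x F $  / ; x $  match '/'
; x F $    ; x $    match ';'
x F $      x $      match 'x'
F $        $        output F → ε
$          $        accept

The string is accepted.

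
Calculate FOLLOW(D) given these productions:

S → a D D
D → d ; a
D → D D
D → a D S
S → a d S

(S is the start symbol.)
{ $, 'a', 'd' }

To compute FOLLOW(D), find every occurrence of D on a right-hand side N → α D β: add FIRST(β) \ {ε}, and if β is empty or nullable also add FOLLOW(N). Iterate to a fixed point.

In S → a D D: D is followed by D, add FIRST(D) \ {ε} = { 'a', 'd' }
In S → a D D: D is at the end, add FOLLOW(S)
In D → D D: D is followed by D, add FIRST(D) \ {ε} = { 'a', 'd' }
In D → D D: D is at the end; this adds FOLLOW(D) to itself — nothing new
In D → a D S: D is followed by S, add FIRST(S) \ {ε} = { 'a' }

The FOLLOW sets referred to above (computed the same way, to a fixed point):
  FOLLOW(S) = { $, 'a', 'd' }

Taking the union: FOLLOW(D) = { $, 'a', 'd' }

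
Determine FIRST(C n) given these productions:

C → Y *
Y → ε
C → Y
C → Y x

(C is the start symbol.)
{ '*', 'n', 'x' }

FIRST sets of the non-terminals involved (from the grammar, by fixed-point iteration):
  FIRST(C) = { '*', 'x', ε }

To compute FIRST(C n), process the symbols left to right:
Symbol C is a non-terminal. Add FIRST(C) \ {ε} = { '*', 'x' }
C is nullable (ε ∈ FIRST(C)), continue to the next symbol.
Symbol n is a terminal. Add 'n' and stop.
FIRST(C n) = { '*', 'n', 'x' }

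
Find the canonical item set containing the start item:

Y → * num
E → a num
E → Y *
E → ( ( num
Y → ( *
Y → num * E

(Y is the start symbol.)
{ [Y → . ( *], [Y → . * num], [Y → . num * E], [Y' → . Y] }

First, augment the grammar with Y' → Y
I₀ = CLOSURE({ [Y' → . Y] }):
  [Y' → . Y] has the dot before Y: add [Y → . * num], [Y → . ( *], [Y → . num * E]
No further items can be added.

I₀ = { [Y → . ( *], [Y → . * num], [Y → . num * E], [Y' → . Y] }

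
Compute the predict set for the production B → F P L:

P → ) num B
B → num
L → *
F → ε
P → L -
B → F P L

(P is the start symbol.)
PREDICT(B → F P L) = (FIRST(RHS) \ {ε}) ∪ (FOLLOW(B) if ε ∈ FIRST(RHS), i.e. RHS ⇒* ε)
FIRST(F) = { ε }
FIRST(P) = { ')', '*' }
FIRST(F P L) = { ')', '*' }
ε ∉ FIRST(F P L), so FOLLOW(B) is not added.
PREDICT(B → F P L) = { ')', '*' }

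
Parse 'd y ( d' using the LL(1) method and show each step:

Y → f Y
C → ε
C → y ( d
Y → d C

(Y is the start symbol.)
Stack is shown with the top on the left.

Stack    Input      Action
--------------------------
Y $      d y ( d $  output Y → d C
d C $    d y ( d $  match 'd'
C $      y ( d $    output C → y ( d
y ( d $  y ( d $    match 'y'
( d $    ( d $      match '('
d $      d $        match 'd'
$        $          accept

The string is accepted.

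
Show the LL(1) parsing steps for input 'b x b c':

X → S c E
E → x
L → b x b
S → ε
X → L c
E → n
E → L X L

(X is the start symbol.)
LL(1) parsing maintains a stack (initially the start symbol over $) and the input. At each step: if the stack top is a terminal, match it against the current input token; if it is a non-terminal N, replace it with the RHS of M[N, lookahead] (the unique production whose predict set contains the lookahead).

Stack is shown with the top on the left.

Stack      Input      Action
----------------------------
X $        b x b c $  output X → L c
L c $      b x b c $  output L → b x b
b x b c $  b x b c $  match 'b'
x b c $    x b c $    match 'x'
b c $      b c $      match 'b'
c $        c $        match 'c'
$          $          accept

The string is accepted.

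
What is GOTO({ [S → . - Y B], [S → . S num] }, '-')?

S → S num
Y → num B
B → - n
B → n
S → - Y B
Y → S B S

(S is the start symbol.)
GOTO(I, '-') = CLOSURE({ [A → αX.β] : [A → α.Xβ] ∈ I, X = '-' })

Items with dot before '-', with the dot advanced:
  [S → . - Y B] → [S → - . Y B]
Closure of the advanced items:
  [S → - . Y B] has the dot before Y: add [Y → . num B], [Y → . S B S]
  [Y → . S B S] has the dot before S: add [S → . S num], [S → . - Y B]

GOTO = { [S → - . Y B], [S → . - Y B], [S → . S num], [Y → . S B S], [Y → . num B] }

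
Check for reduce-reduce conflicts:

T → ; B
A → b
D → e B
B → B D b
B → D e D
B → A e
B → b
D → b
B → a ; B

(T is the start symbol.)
Yes — I7: [A → b .] vs [B → b .]

A reduce-reduce conflict occurs when an LR(0) state has two complete items [A → α .] and [B → β .] — both call for a reduction, and with no lookahead the parser cannot choose between them.

Augment with T' → T and build the canonical LR(0) collection (I0 = CLOSURE({[T' → . T]}), then GOTO on every symbol after a dot until no new states appear). It has 18 states:
  I0: { [T → . ; B], [T' → . T] }  — shift
  I1: { [A → . b], [B → . A e], [B → . B D b], [B → . D e D], [B → . a ; B], [B → . b], [D → . b], [D → . e B], [T → ; . B] }  — shift
  I2: { [T' → T .] }  — accept
  I3: { [B → A . e] }  — shift
  I4: { [B → B . D b], [D → . b], [D → . e B], [T → ; B .] }  — shift, reduce
  I5: { [B → D . e D] }  — shift
  I6: { [B → a . ; B] }  — shift
  I7: { [A → b .], [B → b .], [D → b .] }  — 3 reduces
  I8: { [A → . b], [B → . A e], [B → . B D b], [B → . D e D], [B → . a ; B], [B → . b], [D → . b], [D → . e B], [D → e . B] }  — shift
  I9: { [B → B . D b], [D → . b], [D → . e B], [D → e B .] }  — shift, reduce
  I10: { [B → B D . b] }  — shift
  I11: { [D → b .] }  — reduce
  I12: { [B → B D b .] }  — reduce
  I13: { [A → . b], [B → . A e], [B → . B D b], [B → . D e D], [B → . a ; B], [B → . b], [B → a ; . B], [D → . b], [D → . e B] }  — shift
  I14: { [B → B . D b], [B → a ; B .], [D → . b], [D → . e B] }  — shift, reduce
  I15: { [B → D e . D], [D → . b], [D → . e B] }  — shift
  I16: { [B → D e D .] }  — reduce
  I17: { [B → A e .] }  — reduce

I7 contains complete items [A → b .], [B → b .], [D → b .] — reduce-reduce conflict.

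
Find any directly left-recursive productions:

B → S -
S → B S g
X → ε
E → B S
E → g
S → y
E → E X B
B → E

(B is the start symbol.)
Direct left recursion occurs when N → N α for some non-terminal N (the right-hand side begins with the left-hand side itself).

B → S -: starts with S
S → B S g: starts with B
X → ε: starts with ε
E → B S: starts with B
E → g: starts with g
S → y: starts with y
E → E X B: LEFT RECURSIVE (starts with E)
B → E: starts with E

The grammar has direct left recursion on: E.

Answer: Yes, E is left-recursive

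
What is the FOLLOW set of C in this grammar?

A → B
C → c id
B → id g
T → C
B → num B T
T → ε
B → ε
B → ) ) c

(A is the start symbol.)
In T → C: C is at the end, add FOLLOW(T)

The FOLLOW sets referred to above (computed the same way, to a fixed point):
  FOLLOW(T) = { $, 'c' }

Taking the union: FOLLOW(C) = { $, 'c' }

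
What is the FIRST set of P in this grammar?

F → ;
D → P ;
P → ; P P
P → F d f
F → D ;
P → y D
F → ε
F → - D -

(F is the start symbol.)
{ '-', ';', 'd', 'y' }

FIRST sets of the other non-terminals involved (by the same procedure, iterated to a fixed point):
  FIRST(F) = { '-', ';', 'd', 'y', ε }

From P → ; P P:
  - ';' is a terminal: add ';' and stop
From P → F d f:
  - F is a non-terminal: add FIRST(F) \ {ε} = { '-', ';', 'd', 'y' }
    F is nullable, so continue to the next symbol
  - d is a terminal: add 'd' and stop
From P → y D:
  - y is a terminal: add 'y' and stop

Collecting: FIRST(P) = { '-', ';', 'd', 'y' }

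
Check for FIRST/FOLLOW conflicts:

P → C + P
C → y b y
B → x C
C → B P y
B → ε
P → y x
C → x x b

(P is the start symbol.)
Yes. B → x C with FOLLOW(B) on { 'x' }

A FIRST/FOLLOW conflict occurs when a non-terminal N has a nullable alternative N → β (β ⇒* ε) and another alternative N → α with FIRST(α) ∩ FOLLOW(N) ≠ ∅: on such a lookahead the parser cannot decide between expanding α and letting N vanish via β.

Nullable non-terminals: B.

B: nullable alternative(s) B → ε; FOLLOW(B) = { 'x', 'y' }
  B → x C: FIRST \ {ε} = { 'x' } — overlaps FOLLOW(B) on { 'x' }: CONFLICT
  B → ε: FIRST \ {ε} = { } — this is the only nullable alternative, skip

C, P have no nullable alternative, so no FIRST/FOLLOW check is needed there.

So the grammar has 1 FIRST/FOLLOW conflict (marked CONFLICT above).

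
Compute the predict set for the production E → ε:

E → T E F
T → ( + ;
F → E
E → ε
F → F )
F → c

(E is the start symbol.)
PREDICT(E → ε) = (FIRST(RHS) \ {ε}) ∪ (FOLLOW(E) if ε ∈ FIRST(RHS), i.e. RHS ⇒* ε)
The right-hand side is ε (FIRST(ε) = { ε }), so the predict set is FOLLOW(E) = { $, '(', ')', 'c' }
PREDICT(E → ε) = { $, '(', ')', 'c' }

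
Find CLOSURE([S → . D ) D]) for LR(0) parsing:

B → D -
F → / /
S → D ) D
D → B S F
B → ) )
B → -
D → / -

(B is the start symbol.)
Start with: [S → . D ) D]
  [S → . D ) D] has the dot before D: add [D → . B S F], [D → . / -]
  [D → . B S F] has the dot before B: add [B → . D -], [B → . ) )], [B → . -]
No further items can be added.

CLOSURE = { [B → . ) )], [B → . -], [B → . D -], [D → . / -], [D → . B S F], [S → . D ) D] }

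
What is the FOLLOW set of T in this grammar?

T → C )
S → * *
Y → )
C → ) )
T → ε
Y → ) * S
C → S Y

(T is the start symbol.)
{ $ }

To compute FOLLOW(T), find every occurrence of T on a right-hand side N → α T β: add FIRST(β) \ {ε}, and if β is empty or nullable also add FOLLOW(N). Iterate to a fixed point.

T is the start symbol, so $ ∈ FOLLOW(T).
T does not occur on any right-hand side.

Taking the union: FOLLOW(T) = { $ }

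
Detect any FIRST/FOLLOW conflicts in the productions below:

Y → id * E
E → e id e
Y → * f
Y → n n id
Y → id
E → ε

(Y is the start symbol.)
No FIRST/FOLLOW conflicts.

Nullable non-terminals: E.

E: nullable alternative(s) E → ε; FOLLOW(E) = { $ }
  E → e id e: FIRST \ {ε} = { 'e' } — disjoint from FOLLOW(E)
  E → ε: FIRST \ {ε} = { } — this is the only nullable alternative, skip

Y has no nullable alternative, so no FIRST/FOLLOW check is needed there.

No FIRST/FOLLOW conflicts found.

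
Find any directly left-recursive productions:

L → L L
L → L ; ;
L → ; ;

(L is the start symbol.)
Direct left recursion occurs when N → N α for some non-terminal N (the right-hand side begins with the left-hand side itself).

L → L L: LEFT RECURSIVE (starts with L)
L → L ; ;: LEFT RECURSIVE (starts with L)
L → ; ;: starts with ';'

The grammar has direct left recursion on: L.

Answer: Yes, L is left-recursive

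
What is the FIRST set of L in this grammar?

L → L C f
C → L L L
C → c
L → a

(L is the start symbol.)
{ 'a' }

To compute FIRST(L), examine every production with L on the left-hand side, reading each right-hand side left to right until a non-nullable symbol is reached.

From L → L C f:
  - L is the symbol being defined: contributes nothing new
    L is not nullable, so stop
From L → a:
  - a is a terminal: add 'a' and stop

Collecting: FIRST(L) = { 'a' }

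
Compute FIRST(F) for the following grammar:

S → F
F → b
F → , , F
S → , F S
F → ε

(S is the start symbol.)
{ ',', 'b', ε }

From F → b:
  - b is a terminal: add 'b' and stop
From F → , , F:
  - ',' is a terminal: add ',' and stop
From F → ε:
  - ε-production, so ε ∈ FIRST(F)

Collecting: FIRST(F) = { ',', 'b', ε }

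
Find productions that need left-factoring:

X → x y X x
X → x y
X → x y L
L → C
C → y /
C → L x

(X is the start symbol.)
Yes, X has productions with common prefix 'x y'

Left-factoring is needed when two productions for the same non-terminal
share a common prefix on the right-hand side.

Productions for X:
  X → x y X x
  X → x y
  X → x y L
Productions for C:
  C → y /
  C → L x

Found common prefix 'x y' in productions for X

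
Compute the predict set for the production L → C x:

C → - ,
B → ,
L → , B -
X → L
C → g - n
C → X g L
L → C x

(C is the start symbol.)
{ ',', '-', 'g' }

PREDICT(L → C x) = (FIRST(RHS) \ {ε}) ∪ (FOLLOW(L) if ε ∈ FIRST(RHS), i.e. RHS ⇒* ε)
FIRST(C) = { ',', '-', 'g' }
FIRST(C x) = { ',', '-', 'g' }
ε ∉ FIRST(C x), so FOLLOW(L) is not added.
PREDICT(L → C x) = { ',', '-', 'g' }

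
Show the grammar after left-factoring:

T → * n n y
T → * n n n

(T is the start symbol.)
T → * n n T'
T' → y
T' → n

Left-factoring transforms A → αβ₁ | αβ₂ into A → αA' and A' → β₁ | β₂
(α is the longest common prefix among the alternatives). Repeat until
no nonterminal has two alternatives with a common prefix.

Round 1: T has alternatives sharing prefix '* n n'. Introduce T': T → * n n T'
  Add: T' → y
  Add: T' → n

No remaining common prefixes — done.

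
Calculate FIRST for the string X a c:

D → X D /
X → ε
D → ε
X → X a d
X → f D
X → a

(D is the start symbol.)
{ 'a', 'f' }

FIRST sets of the non-terminals involved (from the grammar, by fixed-point iteration):
  FIRST(X) = { 'a', 'f', ε }

To compute FIRST(X a c), process the symbols left to right:
Symbol X is a non-terminal. Add FIRST(X) \ {ε} = { 'a', 'f' }
X is nullable (ε ∈ FIRST(X)), continue to the next symbol.
Symbol a is a terminal. Add 'a' and stop.
FIRST(X a c) = { 'a', 'f' }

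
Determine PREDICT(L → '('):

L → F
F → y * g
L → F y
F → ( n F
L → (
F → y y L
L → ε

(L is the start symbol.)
{ '(' }

PREDICT(L → '(') = (FIRST(RHS) \ {ε}) ∪ (FOLLOW(L) if ε ∈ FIRST(RHS), i.e. RHS ⇒* ε)
FIRST('(') = { '(' }
ε ∉ FIRST('('), so FOLLOW(L) is not added.
PREDICT(L → '(') = { '(' }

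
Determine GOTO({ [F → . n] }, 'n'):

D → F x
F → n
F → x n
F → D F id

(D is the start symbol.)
{ [F → n .] }

GOTO(I, 'n') = CLOSURE({ [A → αX.β] : [A → α.Xβ] ∈ I, X = 'n' })

Items with dot before 'n', with the dot advanced:
  [F → . n] → [F → n .]
Closure adds nothing (no advanced item has the dot before a non-terminal).

GOTO = { [F → n .] }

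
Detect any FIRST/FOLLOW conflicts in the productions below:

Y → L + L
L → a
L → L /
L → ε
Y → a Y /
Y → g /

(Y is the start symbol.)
Yes. L → L '/' with FOLLOW(L) on { '/' }

A FIRST/FOLLOW conflict occurs when a non-terminal N has a nullable alternative N → β (β ⇒* ε) and another alternative N → α with FIRST(α) ∩ FOLLOW(N) ≠ ∅: on such a lookahead the parser cannot decide between expanding α and letting N vanish via β.

Nullable non-terminals: L.
FIRST sets used below: FIRST(L) = { '/', 'a', ε }

L: nullable alternative(s) L → ε; FOLLOW(L) = { $, '+', '/' }
  L → a: FIRST \ {ε} = { 'a' } — disjoint from FOLLOW(L)
  L → L /: FIRST \ {ε} = { '/', 'a' } — overlaps FOLLOW(L) on { '/' }: CONFLICT
  L → ε: FIRST \ {ε} = { } — this is the only nullable alternative, skip

Y has no nullable alternative, so no FIRST/FOLLOW check is needed there.

So the grammar has 1 FIRST/FOLLOW conflict (marked CONFLICT above).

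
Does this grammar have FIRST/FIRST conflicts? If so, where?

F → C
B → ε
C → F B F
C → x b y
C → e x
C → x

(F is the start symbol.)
A FIRST/FIRST conflict occurs when two productions N → α and N → β for the same non-terminal have FIRST(α) ∩ FIRST(β) ≠ ∅ (with ε ∈ FIRST of a nullable right-hand side, so two nullable alternatives also conflict).

FIRST sets of the non-terminals at (or reachable through a nullable prefix from) the front of some alternative:
  FIRST(F) = { 'e', 'x' }

Productions for C:
  C → F B F: FIRST = { 'e', 'x' }
  C → x b y: FIRST = { 'x' }
  C → e x: FIRST = { 'e' }
  C → x: FIRST = { 'x' }
F, B have only one production, so no FIRST/FIRST conflict is possible there.

Conflict for C: C → F B F and C → x b y
  Overlap: { 'x' }
Conflict for C: C → F B F and C → e x
  Overlap: { 'e' }
Conflict for C: C → F B F and C → x
  Overlap: { 'x' }
Conflict for C: C → x b y and C → x
  Overlap: { 'x' }

Answer: Yes. C → F B F / C → x b y on { 'x' }; C → F B F / C → e x on { 'e' }; C → F B F / C → x on { 'x' }; C → x b y / C → x on { 'x' }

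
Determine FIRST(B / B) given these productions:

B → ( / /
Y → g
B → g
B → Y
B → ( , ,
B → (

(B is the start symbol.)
{ '(', 'g' }

FIRST sets of the non-terminals involved (from the grammar, by fixed-point iteration):
  FIRST(B) = { '(', 'g' }

To compute FIRST(B / B), process the symbols left to right:
Symbol B is a non-terminal. Add FIRST(B) \ {ε} = { '(', 'g' }
B is not nullable (ε ∉ FIRST(B)), so stop here.
FIRST(B / B) = { '(', 'g' }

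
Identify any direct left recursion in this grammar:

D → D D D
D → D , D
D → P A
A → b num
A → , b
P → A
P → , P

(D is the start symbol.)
Direct left recursion occurs when N → N α for some non-terminal N (the right-hand side begins with the left-hand side itself).

D → D D D: LEFT RECURSIVE (starts with D)
D → D , D: LEFT RECURSIVE (starts with D)
D → P A: starts with P
A → b num: starts with b
A → , b: starts with ','
P → A: starts with A
P → , P: starts with ','

The grammar has direct left recursion on: D.

Answer: Yes, D is left-recursive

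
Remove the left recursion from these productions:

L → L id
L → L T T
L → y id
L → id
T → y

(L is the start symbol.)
L is directly left-recursive. The standard transformation for
  A → A α₁ | ... | A α_m | β₁ | ... | β_n
is
  A  → β₁ A' | ... | β_n A'
  A' → α₁ A' | ... | α_m A' | ε

L → y id becomes L → y id L'
L → id becomes L → id L'
L → L id becomes L' → id L'
L → L T T becomes L' → T T L'
Add L' → ε

Productions for other non-terminals are unchanged:
  T → y

Resulting grammar:
L → y id L'
L → id L'
L' → id L'
L' → T T L'
L' → ε
T → y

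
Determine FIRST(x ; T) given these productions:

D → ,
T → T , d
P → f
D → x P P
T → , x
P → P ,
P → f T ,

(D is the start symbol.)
To compute FIRST(x ; T), process the symbols left to right:
Symbol x is a terminal. Add 'x' and stop.
FIRST(x ; T) = { 'x' }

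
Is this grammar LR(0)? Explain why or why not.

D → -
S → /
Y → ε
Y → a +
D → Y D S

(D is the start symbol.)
No. Shift-reduce conflict between [Y → .] and [D → . -]

A grammar is LR(0) if no state in the canonical LR(0) collection has:
  - both a shift item (dot before a terminal) and a complete item (shift-reduce conflict), or
  - two or more complete items (reduce-reduce conflict; the accept item [D' → D .] counts as a complete item here).

Augment with D' → D and build the canonical LR(0) collection (I0 = CLOSURE({[D' → . D]}), then GOTO on every symbol after a dot until no new states appear). It has 9 states:
  I0: { [D → . -], [D → . Y D S], [D' → . D], [Y → . a +], [Y → .] }  — shift, reduce
  I1: { [D → - .] }  — reduce
  I2: { [D' → D .] }  — accept
  I3: { [D → . -], [D → . Y D S], [D → Y . D S], [Y → . a +], [Y → .] }  — shift, reduce
  I4: { [Y → a . +] }  — shift
  I5: { [Y → a + .] }  — reduce
  I6: { [D → Y D . S], [S → . /] }  — shift
  I7: { [S → / .] }  — reduce
  I8: { [D → Y D S .] }  — reduce

Conflict in state I0:
  Shift-reduce conflict between [Y → .] and [D → . -]
So the grammar is NOT LR(0).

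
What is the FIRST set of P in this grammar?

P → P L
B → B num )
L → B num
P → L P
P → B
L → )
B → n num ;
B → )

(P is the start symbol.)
{ ')', 'n' }

FIRST sets of the other non-terminals involved (by the same procedure, iterated to a fixed point):
  FIRST(L) = { ')', 'n' }
  FIRST(B) = { ')', 'n' }

From P → P L:
  - P is the symbol being defined: contributes nothing new
    P is not nullable, so stop
From P → L P:
  - L is a non-terminal: add FIRST(L) \ {ε} = { ')', 'n' }
    L is not nullable, so stop
From P → B:
  - B is a non-terminal: add FIRST(B) \ {ε} = { ')', 'n' }
    B is not nullable, so stop

Collecting: FIRST(P) = { ')', 'n' }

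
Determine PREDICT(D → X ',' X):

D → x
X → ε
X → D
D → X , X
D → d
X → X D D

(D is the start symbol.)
PREDICT(D → X ',' X) = (FIRST(RHS) \ {ε}) ∪ (FOLLOW(D) if ε ∈ FIRST(RHS), i.e. RHS ⇒* ε)
FIRST(X) = { ',', 'd', 'x', ε }
FIRST(X ',' X) = { ',', 'd', 'x' }
ε ∉ FIRST(X ',' X), so FOLLOW(D) is not added.
PREDICT(D → X ',' X) = { ',', 'd', 'x' }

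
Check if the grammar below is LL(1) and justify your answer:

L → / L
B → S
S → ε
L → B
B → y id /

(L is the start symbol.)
Yes, the grammar is LL(1).

A grammar is LL(1) if for each non-terminal N with multiple productions, the predict sets of those productions are pairwise disjoint, where PREDICT(N → α) = (FIRST(α) \ {ε}) ∪ (FOLLOW(N) if α ⇒* ε).

Relevant sets:
  FIRST(B) = { 'y', ε }
  FIRST(S) = { ε }
  FOLLOW(L) = { $ }
  FOLLOW(B) = { $ }

For L:
  PREDICT(L → '/' L) = { '/' }
  PREDICT(L → B) = { $, 'y' }
For B:
  PREDICT(B → S) = { $ }
  PREDICT(B → y id '/') = { 'y' }
S has a single production, so nothing to check there.

All predict sets are disjoint. The grammar IS LL(1).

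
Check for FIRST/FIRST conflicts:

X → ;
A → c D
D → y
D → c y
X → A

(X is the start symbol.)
A FIRST/FIRST conflict occurs when two productions N → α and N → β for the same non-terminal have FIRST(α) ∩ FIRST(β) ≠ ∅ (with ε ∈ FIRST of a nullable right-hand side, so two nullable alternatives also conflict).

FIRST sets of the non-terminals at (or reachable through a nullable prefix from) the front of some alternative:
  FIRST(A) = { 'c' }

Productions for X:
  X → ;: FIRST = { ';' }
  X → A: FIRST = { 'c' }
Productions for D:
  D → y: FIRST = { 'y' }
  D → c y: FIRST = { 'c' }
A has only one production, so no FIRST/FIRST conflict is possible there.

All alternatives of each non-terminal have pairwise disjoint FIRST sets.

Answer: No FIRST/FIRST conflicts.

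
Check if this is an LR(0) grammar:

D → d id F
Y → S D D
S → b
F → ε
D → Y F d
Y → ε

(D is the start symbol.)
Augment with D' → D and build the canonical LR(0) collection (I0 = CLOSURE({[D' → . D]}), then GOTO on every symbol after a dot until no new states appear). It has 12 states:
  I0: { [D → . Y F d], [D → . d id F], [D' → . D], [S → . b], [Y → . S D D], [Y → .] }  — shift, reduce
  I1: { [D' → D .] }  — accept
  I2: { [D → . Y F d], [D → . d id F], [S → . b], [Y → . S D D], [Y → .], [Y → S . D D] }  — shift, reduce
  I3: { [D → Y . F d], [F → .] }  — reduce
  I4: { [S → b .] }  — reduce
  I5: { [D → d . id F] }  — shift
  I6: { [D → d id . F], [F → .] }  — reduce
  I7: { [D → d id F .] }  — reduce
  I8: { [D → Y F . d] }  — shift
  I9: { [D → Y F d .] }  — reduce
  I10: { [D → . Y F d], [D → . d id F], [S → . b], [Y → . S D D], [Y → .], [Y → S D . D] }  — shift, reduce
  I11: { [Y → S D D .] }  — reduce

Conflict in state I0:
  Shift-reduce conflict between [Y → .] and [D → . d id F]
So the grammar is NOT LR(0).

Answer: No. Shift-reduce conflict between [Y → .] and [D → . d id F]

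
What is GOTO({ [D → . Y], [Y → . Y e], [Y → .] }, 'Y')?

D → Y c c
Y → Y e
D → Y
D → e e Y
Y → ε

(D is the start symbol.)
{ [D → Y .], [Y → Y . e] }

GOTO(I, 'Y') = CLOSURE({ [A → αX.β] : [A → α.Xβ] ∈ I, X = 'Y' })

Items with dot before 'Y', with the dot advanced:
  [D → . Y] → [D → Y .]
  [Y → . Y e] → [Y → Y . e]
Closure adds nothing (no advanced item has the dot before a non-terminal).

GOTO = { [D → Y .], [Y → Y . e] }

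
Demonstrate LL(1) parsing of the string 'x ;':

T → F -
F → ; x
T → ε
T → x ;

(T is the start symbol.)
LL(1) parsing maintains a stack (initially the start symbol over $) and the input. At each step: if the stack top is a terminal, match it against the current input token; if it is a non-terminal N, replace it with the RHS of M[N, lookahead] (the unique production whose predict set contains the lookahead).

Stack is shown with the top on the left.

Stack  Input  Action
--------------------
T $    x ; $  output T → x ;
x ; $  x ; $  match 'x'
; $    ; $    match ';'
$      $      accept

The string is accepted.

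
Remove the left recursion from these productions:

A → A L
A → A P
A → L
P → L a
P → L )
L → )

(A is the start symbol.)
A is directly left-recursive. The standard transformation for
  A → A α₁ | ... | A α_m | β₁ | ... | β_n
is
  A  → β₁ A' | ... | β_n A'
  A' → α₁ A' | ... | α_m A' | ε

A → L becomes A → L A'
A → A L becomes A' → L A'
A → A P becomes A' → P A'
Add A' → ε

Productions for other non-terminals are unchanged:
  P → L a
  P → L )
  L → )

Resulting grammar:
A → L A'
A' → L A'
A' → P A'
A' → ε
P → L a
P → L )
L → )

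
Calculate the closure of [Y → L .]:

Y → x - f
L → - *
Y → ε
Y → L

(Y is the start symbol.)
Start with: [Y → L .]
The dot is at the end, so nothing is added.

CLOSURE = { [Y → L .] }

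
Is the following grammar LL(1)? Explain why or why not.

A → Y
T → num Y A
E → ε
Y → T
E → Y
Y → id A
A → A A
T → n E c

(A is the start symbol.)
No. Predict set conflict for A: { 'id', 'n', 'num' }

Relevant sets:
  FIRST(Y) = { 'id', 'n', 'num' }
  FIRST(A) = { 'id', 'n', 'num' }
  FIRST(T) = { 'n', 'num' }
  FOLLOW(E) = { 'c' }

For A:
  PREDICT(A → Y) = { 'id', 'n', 'num' }
  PREDICT(A → A A) = { 'id', 'n', 'num' }
For T:
  PREDICT(T → num Y A) = { 'num' }
  PREDICT(T → n E c) = { 'n' }
For E:
  PREDICT(E → ε) = { 'c' }
  PREDICT(E → Y) = { 'id', 'n', 'num' }
For Y:
  PREDICT(Y → T) = { 'n', 'num' }
  PREDICT(Y → id A) = { 'id' }

Conflict found: Predict set conflict for A: { 'id', 'n', 'num' }
The grammar is NOT LL(1).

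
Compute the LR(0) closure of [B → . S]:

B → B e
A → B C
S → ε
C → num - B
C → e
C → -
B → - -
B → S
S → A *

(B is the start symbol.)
To compute CLOSURE, for each item [A → α.Bβ] where B is a non-terminal, add [B → .γ] for all productions B → γ; repeat for the newly added items until nothing changes.

Start with: [B → . S]
  [B → . S] has the dot before S: add [S → .], [S → . A *]
  [S → . A *] has the dot before A: add [A → . B C]
  [A → . B C] has the dot before B: add [B → . B e], [B → . - -]
No further items can be added.

CLOSURE = { [A → . B C], [B → . - -], [B → . B e], [B → . S], [S → . A *], [S → .] }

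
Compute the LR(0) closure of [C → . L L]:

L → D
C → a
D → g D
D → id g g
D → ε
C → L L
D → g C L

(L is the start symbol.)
To compute CLOSURE, for each item [A → α.Bβ] where B is a non-terminal, add [B → .γ] for all productions B → γ; repeat for the newly added items until nothing changes.

Start with: [C → . L L]
  [C → . L L] has the dot before L: add [L → . D]
  [L → . D] has the dot before D: add [D → . g D], [D → . id g g], [D → .], [D → . g C L]
No further items can be added.

CLOSURE = { [C → . L L], [D → . g C L], [D → . g D], [D → . id g g], [D → .], [L → . D] }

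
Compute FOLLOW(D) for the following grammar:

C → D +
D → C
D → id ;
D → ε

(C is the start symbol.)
In C → D +: D is followed by '+', add FIRST('+') \ {ε} = { '+' }

Taking the union: FOLLOW(D) = { '+' }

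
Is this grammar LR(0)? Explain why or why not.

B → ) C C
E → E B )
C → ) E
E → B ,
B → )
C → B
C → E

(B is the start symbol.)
No. Shift-reduce conflict between [B → ) .] and [B → . )]

A grammar is LR(0) if no state in the canonical LR(0) collection has:
  - both a shift item (dot before a terminal) and a complete item (shift-reduce conflict), or
  - two or more complete items (reduce-reduce conflict; the accept item [B' → B .] counts as a complete item here).

Augment with B' → B and build the canonical LR(0) collection (I0 = CLOSURE({[B' → . B]}), then GOTO on every symbol after a dot until no new states appear). It has 12 states:
  I0: { [B → . ) C C], [B → . )], [B' → . B] }  — shift
  I1: { [B → ) . C C], [B → ) .], [B → . ) C C], [B → . )], [C → . ) E], [C → . B], [C → . E], [E → . B ,], [E → . E B )] }  — shift, reduce
  I2: { [B' → B .] }  — accept
  I3: { [B → ) . C C], [B → ) .], [B → . ) C C], [B → . )], [C → ) . E], [C → . ) E], [C → . B], [C → . E], [E → . B ,], [E → . E B )] }  — shift, reduce
  I4: { [C → B .], [E → B . ,] }  — shift, reduce
  I5: { [B → ) C . C], [B → . ) C C], [B → . )], [C → . ) E], [C → . B], [C → . E], [E → . B ,], [E → . E B )] }  — shift
  I6: { [B → . ) C C], [B → . )], [C → E .], [E → E . B )] }  — shift, reduce
  I7: { [E → E B . )] }  — shift
  I8: { [E → E B ) .] }  — reduce
  I9: { [B → ) C C .] }  — reduce
  I10: { [E → B , .] }  — reduce
  I11: { [B → . ) C C], [B → . )], [C → ) E .], [C → E .], [E → E . B )] }  — shift, 2 reduces

Conflict in state I1:
  Shift-reduce conflict between [B → ) .] and [B → . )]
So the grammar is NOT LR(0).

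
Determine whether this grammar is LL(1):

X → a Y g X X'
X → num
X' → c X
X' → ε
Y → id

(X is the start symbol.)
No. Predict set conflict for X': { 'c' }

Relevant sets:
  FOLLOW(X') = { $, 'c' }

For X:
  PREDICT(X → a Y g X X') = { 'a' }
  PREDICT(X → num) = { 'num' }
For X':
  PREDICT(X' → c X) = { 'c' }
  PREDICT(X' → ε) = { $, 'c' }
Y has a single production, so nothing to check there.

Conflict found: Predict set conflict for X': { 'c' }
The grammar is NOT LL(1).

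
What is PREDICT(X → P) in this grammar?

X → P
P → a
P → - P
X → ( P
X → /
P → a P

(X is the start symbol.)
PREDICT(X → P) = (FIRST(RHS) \ {ε}) ∪ (FOLLOW(X) if ε ∈ FIRST(RHS), i.e. RHS ⇒* ε)
FIRST(P) = { '-', 'a' }
FIRST(P) = { '-', 'a' }
ε ∉ FIRST(P), so FOLLOW(X) is not added.
PREDICT(X → P) = { '-', 'a' }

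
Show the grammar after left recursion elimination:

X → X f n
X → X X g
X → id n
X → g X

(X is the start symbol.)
X → id n X'
X → g X X'
X' → f n X'
X' → X g X'
X' → ε

X is directly left-recursive. The standard transformation for
  A → A α₁ | ... | A α_m | β₁ | ... | β_n
is
  A  → β₁ A' | ... | β_n A'
  A' → α₁ A' | ... | α_m A' | ε

X → id n becomes X → id n X'
X → g X becomes X → g X X'
X → X f n becomes X' → f n X'
X → X X g becomes X' → X g X'
Add X' → ε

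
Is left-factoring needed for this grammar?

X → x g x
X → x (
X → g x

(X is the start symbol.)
Left-factoring is needed when two productions for the same non-terminal
share a common prefix on the right-hand side.

Productions for X:
  X → x g x
  X → x (
  X → g x

Found common prefix 'x' in productions for X

Answer: Yes, X has productions with common prefix 'x'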